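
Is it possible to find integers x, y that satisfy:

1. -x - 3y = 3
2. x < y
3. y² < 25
Yes

Take x = -3, y = 0. Substituting into each constraint:
  (1) 3 - 3(0) = 3 ✓
  (2) -3 < 0 ✓
  (3) y² = (0)² = 0, and 0 < 25 ✓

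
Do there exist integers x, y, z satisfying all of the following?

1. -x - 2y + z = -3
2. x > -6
Yes

Take x = 3, y = 0, z = 0. Substituting into each constraint:
  (1) (-3) - 2(0) + 0 = -3 ✓
  (2) 3 > -6 ✓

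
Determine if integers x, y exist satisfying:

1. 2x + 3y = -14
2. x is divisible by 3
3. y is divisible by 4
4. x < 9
No

A contradictory subset is {2x + 3y = -14, x is divisible by 3, y is divisible by 4}. No integer assignment can satisfy these jointly:

  - 2x + 3y = -14: is a linear equation tying the variables together
  - x is divisible by 3: restricts x to multiples of 3
  - y is divisible by 4: restricts y to multiples of 4

Modular obstruction: writing x = 3x' and writing y = 4y', every remaining term of the linear equation is divisible by 6, so the left side is ≡ 0 (mod 6); but the right side -14 ≡ 4 (mod 6). No integers can satisfy it.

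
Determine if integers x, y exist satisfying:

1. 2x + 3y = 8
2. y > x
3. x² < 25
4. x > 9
No

A contradictory subset is {2x + 3y = 8, y > x, x > 9}. No integer assignment can satisfy these jointly:

  - 2x + 3y = 8: is a linear equation tying the variables together
  - y > x: bounds one variable relative to another variable
  - x > 9: bounds one variable relative to a constant

Propagating the comparison: y > x and x ≥ 10 give y ≥ 11. Range argument: with x ∈ [10, ∞], y ∈ [11, ∞], the left side of the equation is at least 53, but the right side is 8 < 53. No integer solution exists.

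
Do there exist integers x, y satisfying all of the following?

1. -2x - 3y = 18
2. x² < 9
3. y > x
No

The full constraint system is jointly infeasible over the integers. Each constraint and what it forces:

  - -2x - 3y = 18: is a linear equation tying the variables together
  - x² < 9: restricts x to |x| ≤ 2
  - y > x: bounds one variable relative to another variable

Propagating the comparison: y > x and x ≥ -2 give y ≥ -1. Range argument: with x ∈ [-2, 2], y ∈ [-1, ∞], the left side of the equation is at most 7, but the right side is 18 > 7. No integer solution exists.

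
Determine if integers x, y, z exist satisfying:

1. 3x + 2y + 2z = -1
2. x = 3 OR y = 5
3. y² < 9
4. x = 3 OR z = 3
Yes

Take x = 3, y = 2, z = -7. Substituting into each constraint:
  (1) 3(3) + 2(2) + 2(-7) = -1 ✓
  (2) x = 3, target 3 ✓ (first branch holds)
  (3) y² = (2)² = 4, and 4 < 9 ✓
  (4) x = 3, target 3 ✓ (first branch holds)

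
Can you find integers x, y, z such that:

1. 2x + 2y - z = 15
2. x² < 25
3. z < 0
Yes

Take x = 0, y = 7, z = -1. Substituting into each constraint:
  (1) 2(0) + 2(7) + 1 = 15 ✓
  (2) x² = (0)² = 0, and 0 < 25 ✓
  (3) -1 < 0 ✓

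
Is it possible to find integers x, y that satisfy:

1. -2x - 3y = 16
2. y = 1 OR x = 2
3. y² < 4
No

A contradictory subset is {-2x - 3y = 16, y = 1 OR x = 2}. No integer assignment can satisfy these jointly:

  - -2x - 3y = 16: is a linear equation tying the variables together
  - y = 1 OR x = 2: forces a choice: either y = 1 or x = 2

Split on the disjunction (y = 1 OR x = 2):
  • If y = 1: with y = 1, every remaining term of the linear equation is divisible by 2, so the left side is ≡ 0 (mod 2); but the right side 19 ≡ 1 (mod 2). No integers can satisfy it.
  • If x = 2: with x = 2, every remaining term of the linear equation is divisible by 3, so the left side is ≡ 0 (mod 3); but the right side 20 ≡ 2 (mod 3). No integers can satisfy it.
Both branches are infeasible, so the system has no integer solution.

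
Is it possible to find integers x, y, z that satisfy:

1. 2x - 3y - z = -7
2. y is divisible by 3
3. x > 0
Yes

Take x = 1, y = 0, z = 9. Substituting into each constraint:
  (1) 2(1) - 3(0) + (-9) = -7 ✓
  (2) 0 = 3 × 0, remainder 0 ✓
  (3) 1 > 0 ✓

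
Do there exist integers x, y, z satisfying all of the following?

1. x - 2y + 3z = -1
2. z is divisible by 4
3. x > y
Yes

Take x = 3, y = 2, z = 0. Substituting into each constraint:
  (1) 3 - 2(2) + 3(0) = -1 ✓
  (2) 0 = 4 × 0, remainder 0 ✓
  (3) 3 > 2 ✓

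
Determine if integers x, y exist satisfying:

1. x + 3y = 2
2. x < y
Yes

Take x = -1, y = 1. Substituting into each constraint:
  (1) (-1) + 3(1) = 2 ✓
  (2) -1 < 1 ✓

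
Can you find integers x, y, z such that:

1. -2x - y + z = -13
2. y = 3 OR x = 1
Yes

Take x = 1, y = 0, z = -11. Substituting into each constraint:
  (1) -2(1) + 0 + (-11) = -13 ✓
  (2) x = 1, target 1 ✓ (second branch holds)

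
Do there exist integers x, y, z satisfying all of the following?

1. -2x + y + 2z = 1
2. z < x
Yes

Take x = 1, y = 3, z = 0. Substituting into each constraint:
  (1) -2(1) + 3 + 2(0) = 1 ✓
  (2) 0 < 1 ✓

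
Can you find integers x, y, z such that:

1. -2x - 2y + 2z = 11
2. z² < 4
No

Even the single constraint (-2x - 2y + 2z = 11) is infeasible over the integers.

  - -2x - 2y + 2z = 11: every term on the left is divisible by 2, so the LHS ≡ 0 (mod 2), but the RHS 11 is not — no integer solution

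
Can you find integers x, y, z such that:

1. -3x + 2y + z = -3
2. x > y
Yes

Take x = 0, y = -1, z = -1. Substituting into each constraint:
  (1) -3(0) + 2(-1) + (-1) = -3 ✓
  (2) 0 > -1 ✓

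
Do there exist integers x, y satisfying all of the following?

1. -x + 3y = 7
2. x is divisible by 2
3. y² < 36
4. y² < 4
Yes

Take x = -4, y = 1. Substituting into each constraint:
  (1) 4 + 3(1) = 7 ✓
  (2) -4 = 2 × -2, remainder 0 ✓
  (3) y² = (1)² = 1, and 1 < 36 ✓
  (4) y² = (1)² = 1, and 1 < 4 ✓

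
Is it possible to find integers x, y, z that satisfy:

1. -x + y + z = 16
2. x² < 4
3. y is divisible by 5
Yes

Take x = 0, y = 0, z = 16. Substituting into each constraint:
  (1) 0 + 0 + 16 = 16 ✓
  (2) x² = (0)² = 0, and 0 < 4 ✓
  (3) 0 = 5 × 0, remainder 0 ✓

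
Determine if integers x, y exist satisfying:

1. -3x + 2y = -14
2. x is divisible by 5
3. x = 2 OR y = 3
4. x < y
No

A contradictory subset is {-3x + 2y = -14, x = 2 OR y = 3, x < y}. No integer assignment can satisfy these jointly:

  - -3x + 2y = -14: is a linear equation tying the variables together
  - x = 2 OR y = 3: forces a choice: either x = 2 or y = 3
  - x < y: bounds one variable relative to another variable

Split on the disjunction (x = 2 OR y = 3):
  • If x = 2: the equation forces y = -4, giving (x, y) = (2, -4), which violates y > x.
  • If y = 3: with y = 3, every remaining term of the linear equation is divisible by 3, so the left side is ≡ 0 (mod 3); but the right side -20 ≡ 1 (mod 3). No integers can satisfy it.
Both branches are infeasible, so the system has no integer solution.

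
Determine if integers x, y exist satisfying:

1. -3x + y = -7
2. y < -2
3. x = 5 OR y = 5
No

The full constraint system is jointly infeasible over the integers. Each constraint and what it forces:

  - -3x + y = -7: is a linear equation tying the variables together
  - y < -2: bounds one variable relative to a constant
  - x = 5 OR y = 5: forces a choice: either x = 5 or y = 5

Split on the disjunction (x = 5 OR y = 5):
  • If x = 5: the equation forces y = 8, which contradicts the bound y ≤ -3.
  • If y = 5: this contradicts the bound y ≤ -3.
Both branches are infeasible, so the system has no integer solution.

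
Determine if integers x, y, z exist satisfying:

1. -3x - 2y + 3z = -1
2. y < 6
Yes

Take x = 1, y = -1, z = 0. Substituting into each constraint:
  (1) -3(1) - 2(-1) + 3(0) = -1 ✓
  (2) -1 < 6 ✓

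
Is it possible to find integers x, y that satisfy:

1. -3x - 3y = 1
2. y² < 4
No

Even the single constraint (-3x - 3y = 1) is infeasible over the integers.

  - -3x - 3y = 1: every term on the left is divisible by 3, so the LHS ≡ 0 (mod 3), but the RHS 1 is not — no integer solution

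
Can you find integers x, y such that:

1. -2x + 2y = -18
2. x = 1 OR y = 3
Yes

Take x = 1, y = -8. Substituting into each constraint:
  (1) -2(1) + 2(-8) = -18 ✓
  (2) x = 1, target 1 ✓ (first branch holds)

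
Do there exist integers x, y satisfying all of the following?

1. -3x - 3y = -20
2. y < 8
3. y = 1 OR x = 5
No

Even the single constraint (-3x - 3y = -20) is infeasible over the integers.

  - -3x - 3y = -20: every term on the left is divisible by 3, so the LHS ≡ 0 (mod 3), but the RHS -20 is not — no integer solution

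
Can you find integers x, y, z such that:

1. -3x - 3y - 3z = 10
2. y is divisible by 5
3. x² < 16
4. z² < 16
No

Even the single constraint (-3x - 3y - 3z = 10) is infeasible over the integers.

  - -3x - 3y - 3z = 10: every term on the left is divisible by 3, so the LHS ≡ 0 (mod 3), but the RHS 10 is not — no integer solution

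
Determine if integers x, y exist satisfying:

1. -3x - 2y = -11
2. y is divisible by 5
Yes

Take x = 7, y = -5. Substituting into each constraint:
  (1) -3(7) - 2(-5) = -11 ✓
  (2) -5 = 5 × -1, remainder 0 ✓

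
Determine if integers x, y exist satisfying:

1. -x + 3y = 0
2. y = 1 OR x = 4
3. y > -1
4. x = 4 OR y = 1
Yes

Take x = 3, y = 1. Substituting into each constraint:
  (1) (-3) + 3(1) = 0 ✓
  (2) y = 1, target 1 ✓ (first branch holds)
  (3) 1 > -1 ✓
  (4) y = 1, target 1 ✓ (second branch holds)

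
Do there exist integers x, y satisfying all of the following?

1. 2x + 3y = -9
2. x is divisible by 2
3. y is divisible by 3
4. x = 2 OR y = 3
No

A contradictory subset is {2x + 3y = -9, x is divisible by 2, x = 2 OR y = 3}. No integer assignment can satisfy these jointly:

  - 2x + 3y = -9: is a linear equation tying the variables together
  - x is divisible by 2: restricts x to multiples of 2
  - x = 2 OR y = 3: forces a choice: either x = 2 or y = 3

Split on the disjunction (x = 2 OR y = 3):
  • If x = 2: with x = 2, every remaining term of the linear equation is divisible by 3, so the left side is ≡ 0 (mod 3); but the right side -13 ≡ 2 (mod 3). No integers can satisfy it.
  • If y = 3: with y = 3, writing x = 2x', every remaining term of the linear equation is divisible by 4, so the left side is ≡ 0 (mod 4); but the right side -18 ≡ 2 (mod 4). No integers can satisfy it.
Both branches are infeasible, so the system has no integer solution.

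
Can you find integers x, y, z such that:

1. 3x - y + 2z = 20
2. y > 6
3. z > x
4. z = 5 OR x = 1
Yes

Take x = 1, y = 7, z = 12. Substituting into each constraint:
  (1) 3(1) + (-7) + 2(12) = 20 ✓
  (2) 7 > 6 ✓
  (3) 12 > 1 ✓
  (4) x = 1, target 1 ✓ (second branch holds)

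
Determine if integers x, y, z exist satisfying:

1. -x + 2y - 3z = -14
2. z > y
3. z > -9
Yes

Take x = 12, y = -1, z = 0. Substituting into each constraint:
  (1) (-12) + 2(-1) - 3(0) = -14 ✓
  (2) 0 > -1 ✓
  (3) 0 > -9 ✓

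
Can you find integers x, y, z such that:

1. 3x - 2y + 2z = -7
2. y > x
Yes

Take x = -1, y = 0, z = -2. Substituting into each constraint:
  (1) 3(-1) - 2(0) + 2(-2) = -7 ✓
  (2) 0 > -1 ✓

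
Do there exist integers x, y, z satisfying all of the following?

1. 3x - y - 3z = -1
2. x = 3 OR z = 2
Yes

Take x = 0, y = -5, z = 2. Substituting into each constraint:
  (1) 3(0) + 5 - 3(2) = -1 ✓
  (2) z = 2, target 2 ✓ (second branch holds)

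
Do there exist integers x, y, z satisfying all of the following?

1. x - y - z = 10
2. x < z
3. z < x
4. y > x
No

A contradictory subset is {x < z, z < x}. No integer assignment can satisfy these jointly:

  - x < z: bounds one variable relative to another variable
  - z < x: bounds one variable relative to another variable

Direct contradiction: z > x and x > z cannot both hold.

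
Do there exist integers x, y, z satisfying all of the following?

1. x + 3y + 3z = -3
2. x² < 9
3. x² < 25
Yes

Take x = 0, y = 0, z = -1. Substituting into each constraint:
  (1) 0 + 3(0) + 3(-1) = -3 ✓
  (2) x² = (0)² = 0, and 0 < 9 ✓
  (3) x² = (0)² = 0, and 0 < 25 ✓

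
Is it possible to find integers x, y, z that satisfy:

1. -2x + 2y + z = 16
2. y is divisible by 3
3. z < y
Yes

Take x = -9, y = 0, z = -2. Substituting into each constraint:
  (1) -2(-9) + 2(0) + (-2) = 16 ✓
  (2) 0 = 3 × 0, remainder 0 ✓
  (3) -2 < 0 ✓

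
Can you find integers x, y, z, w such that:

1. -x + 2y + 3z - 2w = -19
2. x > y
Yes

Take x = 1, y = 0, z = 0, w = 9. Substituting into each constraint:
  (1) (-1) + 2(0) + 3(0) - 2(9) = -19 ✓
  (2) 1 > 0 ✓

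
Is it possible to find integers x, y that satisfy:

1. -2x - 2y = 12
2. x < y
Yes

Take x = -6, y = 0. Substituting into each constraint:
  (1) -2(-6) - 2(0) = 12 ✓
  (2) -6 < 0 ✓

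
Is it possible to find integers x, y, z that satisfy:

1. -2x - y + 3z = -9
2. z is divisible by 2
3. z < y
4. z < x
Yes

Take x = 4, y = 1, z = 0. Substituting into each constraint:
  (1) -2(4) + (-1) + 3(0) = -9 ✓
  (2) 0 = 2 × 0, remainder 0 ✓
  (3) 0 < 1 ✓
  (4) 0 < 4 ✓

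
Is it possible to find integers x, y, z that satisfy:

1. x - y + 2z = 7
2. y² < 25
Yes

Take x = 1, y = 0, z = 3. Substituting into each constraint:
  (1) 1 + 0 + 2(3) = 7 ✓
  (2) y² = (0)² = 0, and 0 < 25 ✓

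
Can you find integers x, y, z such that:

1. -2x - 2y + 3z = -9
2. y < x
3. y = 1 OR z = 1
Yes

Take x = 4, y = 2, z = 1. Substituting into each constraint:
  (1) -2(4) - 2(2) + 3(1) = -9 ✓
  (2) 2 < 4 ✓
  (3) z = 1, target 1 ✓ (second branch holds)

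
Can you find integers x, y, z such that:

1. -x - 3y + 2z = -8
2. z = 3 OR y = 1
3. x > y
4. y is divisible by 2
Yes

Take x = 14, y = 0, z = 3. Substituting into each constraint:
  (1) (-14) - 3(0) + 2(3) = -8 ✓
  (2) z = 3, target 3 ✓ (first branch holds)
  (3) 14 > 0 ✓
  (4) 0 = 2 × 0, remainder 0 ✓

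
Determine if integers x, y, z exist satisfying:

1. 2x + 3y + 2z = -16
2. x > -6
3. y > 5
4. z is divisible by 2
Yes

Take x = -5, y = 6, z = -12. Substituting into each constraint:
  (1) 2(-5) + 3(6) + 2(-12) = -16 ✓
  (2) -5 > -6 ✓
  (3) 6 > 5 ✓
  (4) -12 = 2 × -6, remainder 0 ✓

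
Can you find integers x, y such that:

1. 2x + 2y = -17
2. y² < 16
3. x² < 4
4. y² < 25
No

Even the single constraint (2x + 2y = -17) is infeasible over the integers.

  - 2x + 2y = -17: every term on the left is divisible by 2, so the LHS ≡ 0 (mod 2), but the RHS -17 is not — no integer solution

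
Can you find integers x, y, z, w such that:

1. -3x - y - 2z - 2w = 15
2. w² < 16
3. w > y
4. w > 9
No

A contradictory subset is {w² < 16, w > 9}. No integer assignment can satisfy these jointly:

  - w² < 16: restricts w to |w| ≤ 3
  - w > 9: bounds one variable relative to a constant

Direct contradiction: the bounds on w require w ≥ 10 and w ≤ 3 simultaneously, which is empty.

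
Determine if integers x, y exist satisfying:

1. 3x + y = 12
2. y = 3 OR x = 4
Yes

Take x = 4, y = 0. Substituting into each constraint:
  (1) 3(4) + 0 = 12 ✓
  (2) x = 4, target 4 ✓ (second branch holds)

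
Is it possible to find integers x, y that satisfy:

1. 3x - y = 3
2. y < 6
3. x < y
Yes

Take x = 2, y = 3. Substituting into each constraint:
  (1) 3(2) + (-3) = 3 ✓
  (2) 3 < 6 ✓
  (3) 2 < 3 ✓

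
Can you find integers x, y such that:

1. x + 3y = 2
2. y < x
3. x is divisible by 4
Yes

Take x = 8, y = -2. Substituting into each constraint:
  (1) 8 + 3(-2) = 2 ✓
  (2) -2 < 8 ✓
  (3) 8 = 4 × 2, remainder 0 ✓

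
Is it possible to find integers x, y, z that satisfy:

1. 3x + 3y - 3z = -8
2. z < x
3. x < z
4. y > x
No

Even the single constraint (3x + 3y - 3z = -8) is infeasible over the integers.

  - 3x + 3y - 3z = -8: every term on the left is divisible by 3, so the LHS ≡ 0 (mod 3), but the RHS -8 is not — no integer solution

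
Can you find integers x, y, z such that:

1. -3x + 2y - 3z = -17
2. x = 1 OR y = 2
Yes

Take x = 1, y = -1, z = 4. Substituting into each constraint:
  (1) -3(1) + 2(-1) - 3(4) = -17 ✓
  (2) x = 1, target 1 ✓ (first branch holds)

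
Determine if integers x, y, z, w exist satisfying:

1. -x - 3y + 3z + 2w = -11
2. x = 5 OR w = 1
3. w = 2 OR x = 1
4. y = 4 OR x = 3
Yes

Take x = 1, y = 4, z = 0, w = 1. Substituting into each constraint:
  (1) (-1) - 3(4) + 3(0) + 2(1) = -11 ✓
  (2) w = 1, target 1 ✓ (second branch holds)
  (3) x = 1, target 1 ✓ (second branch holds)
  (4) y = 4, target 4 ✓ (first branch holds)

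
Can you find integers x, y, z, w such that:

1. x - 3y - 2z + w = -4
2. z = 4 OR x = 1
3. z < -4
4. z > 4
No

A contradictory subset is {z < -4, z > 4}. No integer assignment can satisfy these jointly:

  - z < -4: bounds one variable relative to a constant
  - z > 4: bounds one variable relative to a constant

Direct contradiction: the bounds on z require z ≥ 5 and z ≤ -5 simultaneously, which is empty.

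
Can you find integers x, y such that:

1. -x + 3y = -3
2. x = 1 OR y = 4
Yes

Take x = 15, y = 4. Substituting into each constraint:
  (1) (-15) + 3(4) = -3 ✓
  (2) y = 4, target 4 ✓ (second branch holds)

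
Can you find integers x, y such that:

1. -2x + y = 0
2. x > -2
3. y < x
Yes

Take x = -1, y = -2. Substituting into each constraint:
  (1) -2(-1) + (-2) = 0 ✓
  (2) -1 > -2 ✓
  (3) -2 < -1 ✓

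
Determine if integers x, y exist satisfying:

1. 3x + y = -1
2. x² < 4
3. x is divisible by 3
Yes

Take x = 0, y = -1. Substituting into each constraint:
  (1) 3(0) + (-1) = -1 ✓
  (2) x² = (0)² = 0, and 0 < 4 ✓
  (3) 0 = 3 × 0, remainder 0 ✓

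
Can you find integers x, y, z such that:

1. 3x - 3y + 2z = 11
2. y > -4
Yes

Take x = 0, y = -3, z = 1. Substituting into each constraint:
  (1) 3(0) - 3(-3) + 2(1) = 11 ✓
  (2) -3 > -4 ✓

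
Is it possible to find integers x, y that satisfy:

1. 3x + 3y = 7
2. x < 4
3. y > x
No

Even the single constraint (3x + 3y = 7) is infeasible over the integers.

  - 3x + 3y = 7: every term on the left is divisible by 3, so the LHS ≡ 0 (mod 3), but the RHS 7 is not — no integer solution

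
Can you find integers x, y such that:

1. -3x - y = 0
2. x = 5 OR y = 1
Yes

Take x = 5, y = -15. Substituting into each constraint:
  (1) -3(5) + 15 = 0 ✓
  (2) x = 5, target 5 ✓ (first branch holds)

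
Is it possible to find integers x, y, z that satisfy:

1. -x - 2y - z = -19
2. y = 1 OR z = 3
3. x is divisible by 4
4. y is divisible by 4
Yes

Take x = 16, y = 0, z = 3. Substituting into each constraint:
  (1) (-16) - 2(0) + (-3) = -19 ✓
  (2) z = 3, target 3 ✓ (second branch holds)
  (3) 16 = 4 × 4, remainder 0 ✓
  (4) 0 = 4 × 0, remainder 0 ✓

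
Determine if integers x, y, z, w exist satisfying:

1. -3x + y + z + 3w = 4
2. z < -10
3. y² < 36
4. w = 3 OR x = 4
Yes

Take x = -3, y = -3, z = -11, w = 3. Substituting into each constraint:
  (1) -3(-3) + (-3) + (-11) + 3(3) = 4 ✓
  (2) -11 < -10 ✓
  (3) y² = (-3)² = 9, and 9 < 36 ✓
  (4) w = 3, target 3 ✓ (first branch holds)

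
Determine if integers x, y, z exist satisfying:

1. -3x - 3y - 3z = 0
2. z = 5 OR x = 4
Yes

Take x = 4, y = 0, z = -4. Substituting into each constraint:
  (1) -3(4) - 3(0) - 3(-4) = 0 ✓
  (2) x = 4, target 4 ✓ (second branch holds)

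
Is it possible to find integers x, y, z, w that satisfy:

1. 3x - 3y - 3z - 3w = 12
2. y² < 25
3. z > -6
Yes

Take x = 0, y = -4, z = 0, w = 0. Substituting into each constraint:
  (1) 3(0) - 3(-4) - 3(0) - 3(0) = 12 ✓
  (2) y² = (-4)² = 16, and 16 < 25 ✓
  (3) 0 > -6 ✓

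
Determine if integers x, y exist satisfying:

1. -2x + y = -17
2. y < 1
Yes

Take x = 8, y = -1. Substituting into each constraint:
  (1) -2(8) + (-1) = -17 ✓
  (2) -1 < 1 ✓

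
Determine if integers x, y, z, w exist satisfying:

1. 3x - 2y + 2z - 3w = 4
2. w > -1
Yes

Take x = 0, y = -2, z = 0, w = 0. Substituting into each constraint:
  (1) 3(0) - 2(-2) + 2(0) - 3(0) = 4 ✓
  (2) 0 > -1 ✓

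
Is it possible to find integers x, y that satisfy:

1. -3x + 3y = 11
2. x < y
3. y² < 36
No

Even the single constraint (-3x + 3y = 11) is infeasible over the integers.

  - -3x + 3y = 11: every term on the left is divisible by 3, so the LHS ≡ 0 (mod 3), but the RHS 11 is not — no integer solution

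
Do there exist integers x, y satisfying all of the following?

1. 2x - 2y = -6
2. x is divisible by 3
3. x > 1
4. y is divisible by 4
Yes

Take x = 9, y = 12. Substituting into each constraint:
  (1) 2(9) - 2(12) = -6 ✓
  (2) 9 = 3 × 3, remainder 0 ✓
  (3) 9 > 1 ✓
  (4) 12 = 4 × 3, remainder 0 ✓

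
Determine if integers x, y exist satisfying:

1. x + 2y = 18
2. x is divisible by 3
Yes

Take x = 0, y = 9. Substituting into each constraint:
  (1) 0 + 2(9) = 18 ✓
  (2) 0 = 3 × 0, remainder 0 ✓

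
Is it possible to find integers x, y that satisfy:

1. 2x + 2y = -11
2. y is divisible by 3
No

Even the single constraint (2x + 2y = -11) is infeasible over the integers.

  - 2x + 2y = -11: every term on the left is divisible by 2, so the LHS ≡ 0 (mod 2), but the RHS -11 is not — no integer solution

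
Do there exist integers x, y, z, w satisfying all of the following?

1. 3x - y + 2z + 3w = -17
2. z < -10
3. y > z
Yes

Take x = 0, y = 1, z = -11, w = 2. Substituting into each constraint:
  (1) 3(0) + (-1) + 2(-11) + 3(2) = -17 ✓
  (2) -11 < -10 ✓
  (3) 1 > -11 ✓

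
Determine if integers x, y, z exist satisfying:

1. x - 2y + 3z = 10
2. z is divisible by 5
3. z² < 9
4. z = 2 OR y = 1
Yes

Take x = 12, y = 1, z = 0. Substituting into each constraint:
  (1) 12 - 2(1) + 3(0) = 10 ✓
  (2) 0 = 5 × 0, remainder 0 ✓
  (3) z² = (0)² = 0, and 0 < 9 ✓
  (4) y = 1, target 1 ✓ (second branch holds)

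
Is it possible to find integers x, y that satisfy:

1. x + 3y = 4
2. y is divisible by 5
Yes

Take x = 4, y = 0. Substituting into each constraint:
  (1) 4 + 3(0) = 4 ✓
  (2) 0 = 5 × 0, remainder 0 ✓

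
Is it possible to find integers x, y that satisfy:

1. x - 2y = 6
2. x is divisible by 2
Yes

Take x = 0, y = -3. Substituting into each constraint:
  (1) 0 - 2(-3) = 6 ✓
  (2) 0 = 2 × 0, remainder 0 ✓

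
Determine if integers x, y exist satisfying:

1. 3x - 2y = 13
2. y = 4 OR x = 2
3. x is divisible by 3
No

The full constraint system is jointly infeasible over the integers. Each constraint and what it forces:

  - 3x - 2y = 13: is a linear equation tying the variables together
  - y = 4 OR x = 2: forces a choice: either y = 4 or x = 2
  - x is divisible by 3: restricts x to multiples of 3

Split on the disjunction (y = 4 OR x = 2):
  • If y = 4: with y = 4, writing x = 3x', every remaining term of the linear equation is divisible by 9, so the left side is ≡ 0 (mod 9); but the right side 21 ≡ 3 (mod 9). No integers can satisfy it.
  • If x = 2: this contradicts the divisibility constraint — 2 is not a multiple of 3.
Both branches are infeasible, so the system has no integer solution.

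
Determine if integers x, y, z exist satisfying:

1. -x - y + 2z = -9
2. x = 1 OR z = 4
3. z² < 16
Yes

Take x = 1, y = 8, z = 0. Substituting into each constraint:
  (1) (-1) + (-8) + 2(0) = -9 ✓
  (2) x = 1, target 1 ✓ (first branch holds)
  (3) z² = (0)² = 0, and 0 < 16 ✓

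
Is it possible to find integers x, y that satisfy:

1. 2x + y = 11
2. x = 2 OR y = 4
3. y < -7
No

The full constraint system is jointly infeasible over the integers. Each constraint and what it forces:

  - 2x + y = 11: is a linear equation tying the variables together
  - x = 2 OR y = 4: forces a choice: either x = 2 or y = 4
  - y < -7: bounds one variable relative to a constant

Split on the disjunction (x = 2 OR y = 4):
  • If x = 2: the equation forces y = 7, which contradicts the bound y ≤ -8.
  • If y = 4: this contradicts the bound y ≤ -8.
Both branches are infeasible, so the system has no integer solution.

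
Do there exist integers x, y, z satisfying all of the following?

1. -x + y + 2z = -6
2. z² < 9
Yes

Take x = 0, y = -6, z = 0. Substituting into each constraint:
  (1) 0 + (-6) + 2(0) = -6 ✓
  (2) z² = (0)² = 0, and 0 < 9 ✓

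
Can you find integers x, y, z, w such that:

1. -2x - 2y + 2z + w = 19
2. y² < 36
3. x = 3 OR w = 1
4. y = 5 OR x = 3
Yes

Take x = 0, y = 5, z = 14, w = 1. Substituting into each constraint:
  (1) -2(0) - 2(5) + 2(14) + 1 = 19 ✓
  (2) y² = (5)² = 25, and 25 < 36 ✓
  (3) w = 1, target 1 ✓ (second branch holds)
  (4) y = 5, target 5 ✓ (first branch holds)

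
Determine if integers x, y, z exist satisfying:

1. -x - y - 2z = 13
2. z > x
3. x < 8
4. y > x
Yes

Take x = -4, y = -3, z = -3. Substituting into each constraint:
  (1) 4 + 3 - 2(-3) = 13 ✓
  (2) -3 > -4 ✓
  (3) -4 < 8 ✓
  (4) -3 > -4 ✓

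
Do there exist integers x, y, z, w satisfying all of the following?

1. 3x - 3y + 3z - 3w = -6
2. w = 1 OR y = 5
Yes

Take x = 0, y = 5, z = 0, w = -3. Substituting into each constraint:
  (1) 3(0) - 3(5) + 3(0) - 3(-3) = -6 ✓
  (2) y = 5, target 5 ✓ (second branch holds)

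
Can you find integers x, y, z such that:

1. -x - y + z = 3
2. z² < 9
Yes

Take x = -3, y = 0, z = 0. Substituting into each constraint:
  (1) 3 + 0 + 0 = 3 ✓
  (2) z² = (0)² = 0, and 0 < 9 ✓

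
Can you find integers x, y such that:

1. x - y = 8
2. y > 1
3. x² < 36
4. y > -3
No

A contradictory subset is {x - y = 8, y > 1, x² < 36}. No integer assignment can satisfy these jointly:

  - x - y = 8: is a linear equation tying the variables together
  - y > 1: bounds one variable relative to a constant
  - x² < 36: restricts x to |x| ≤ 5

Range argument: with x ∈ [-5, 5], y ∈ [2, ∞], the left side of the equation is at most 3, but the right side is 8 > 3. No integer solution exists.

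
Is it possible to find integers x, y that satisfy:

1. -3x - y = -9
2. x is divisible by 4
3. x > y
Yes

Take x = 4, y = -3. Substituting into each constraint:
  (1) -3(4) + 3 = -9 ✓
  (2) 4 = 4 × 1, remainder 0 ✓
  (3) 4 > -3 ✓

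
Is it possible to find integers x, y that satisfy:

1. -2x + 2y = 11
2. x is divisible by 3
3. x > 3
No

Even the single constraint (-2x + 2y = 11) is infeasible over the integers.

  - -2x + 2y = 11: every term on the left is divisible by 2, so the LHS ≡ 0 (mod 2), but the RHS 11 is not — no integer solution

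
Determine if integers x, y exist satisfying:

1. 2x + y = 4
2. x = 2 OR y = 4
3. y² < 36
Yes

Take x = 0, y = 4. Substituting into each constraint:
  (1) 2(0) + 4 = 4 ✓
  (2) y = 4, target 4 ✓ (second branch holds)
  (3) y² = (4)² = 16, and 16 < 36 ✓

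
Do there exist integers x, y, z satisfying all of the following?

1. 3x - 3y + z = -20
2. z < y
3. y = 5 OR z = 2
Yes

Take x = -2, y = 5, z = 1. Substituting into each constraint:
  (1) 3(-2) - 3(5) + 1 = -20 ✓
  (2) 1 < 5 ✓
  (3) y = 5, target 5 ✓ (first branch holds)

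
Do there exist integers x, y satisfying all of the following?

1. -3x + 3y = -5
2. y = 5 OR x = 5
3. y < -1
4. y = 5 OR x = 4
No

Even the single constraint (-3x + 3y = -5) is infeasible over the integers.

  - -3x + 3y = -5: every term on the left is divisible by 3, so the LHS ≡ 0 (mod 3), but the RHS -5 is not — no integer solution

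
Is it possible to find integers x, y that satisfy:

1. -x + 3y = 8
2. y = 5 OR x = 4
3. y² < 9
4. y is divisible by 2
No

A contradictory subset is {-x + 3y = 8, y = 5 OR x = 4, y² < 9}. No integer assignment can satisfy these jointly:

  - -x + 3y = 8: is a linear equation tying the variables together
  - y = 5 OR x = 4: forces a choice: either y = 5 or x = 4
  - y² < 9: restricts y to |y| ≤ 2

Split on the disjunction (y = 5 OR x = 4):
  • If y = 5: this contradicts y² < 9, which requires |y| ≤ 2.
  • If x = 4: the equation forces y = 4, but y² < 9 requires |y| ≤ 2.
Both branches are infeasible, so the system has no integer solution.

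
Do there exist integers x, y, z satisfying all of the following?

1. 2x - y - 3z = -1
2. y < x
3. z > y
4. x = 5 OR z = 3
Yes

Take x = 5, y = 2, z = 3. Substituting into each constraint:
  (1) 2(5) + (-2) - 3(3) = -1 ✓
  (2) 2 < 5 ✓
  (3) 3 > 2 ✓
  (4) x = 5, target 5 ✓ (first branch holds)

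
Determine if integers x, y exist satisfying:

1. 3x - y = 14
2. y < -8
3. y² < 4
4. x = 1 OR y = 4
No

A contradictory subset is {y < -8, y² < 4}. No integer assignment can satisfy these jointly:

  - y < -8: bounds one variable relative to a constant
  - y² < 4: restricts y to |y| ≤ 1

Direct contradiction: the bounds on y require y ≥ -1 and y ≤ -9 simultaneously, which is empty.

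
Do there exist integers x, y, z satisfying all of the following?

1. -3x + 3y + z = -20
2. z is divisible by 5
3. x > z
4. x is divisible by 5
Yes

Take x = 15, y = 5, z = 10. Substituting into each constraint:
  (1) -3(15) + 3(5) + 10 = -20 ✓
  (2) 10 = 5 × 2, remainder 0 ✓
  (3) 15 > 10 ✓
  (4) 15 = 5 × 3, remainder 0 ✓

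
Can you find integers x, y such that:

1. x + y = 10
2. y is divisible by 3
Yes

Take x = 10, y = 0. Substituting into each constraint:
  (1) 10 + 0 = 10 ✓
  (2) 0 = 3 × 0, remainder 0 ✓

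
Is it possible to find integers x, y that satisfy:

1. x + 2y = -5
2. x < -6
Yes

Take x = -7, y = 1. Substituting into each constraint:
  (1) (-7) + 2(1) = -5 ✓
  (2) -7 < -6 ✓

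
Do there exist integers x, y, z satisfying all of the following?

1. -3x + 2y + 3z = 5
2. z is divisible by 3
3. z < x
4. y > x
Yes

Take x = 1, y = 4, z = 0. Substituting into each constraint:
  (1) -3(1) + 2(4) + 3(0) = 5 ✓
  (2) 0 = 3 × 0, remainder 0 ✓
  (3) 0 < 1 ✓
  (4) 4 > 1 ✓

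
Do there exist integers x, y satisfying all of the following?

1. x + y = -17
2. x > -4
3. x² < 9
Yes

Take x = 0, y = -17. Substituting into each constraint:
  (1) 0 + (-17) = -17 ✓
  (2) 0 > -4 ✓
  (3) x² = (0)² = 0, and 0 < 9 ✓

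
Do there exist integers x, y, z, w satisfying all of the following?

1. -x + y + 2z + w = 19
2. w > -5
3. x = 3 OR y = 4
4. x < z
Yes

Take x = 3, y = 0, z = 4, w = 14. Substituting into each constraint:
  (1) (-3) + 0 + 2(4) + 14 = 19 ✓
  (2) 14 > -5 ✓
  (3) x = 3, target 3 ✓ (first branch holds)
  (4) 3 < 4 ✓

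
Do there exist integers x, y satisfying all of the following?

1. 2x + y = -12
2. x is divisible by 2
Yes

Take x = 0, y = -12. Substituting into each constraint:
  (1) 2(0) + (-12) = -12 ✓
  (2) 0 = 2 × 0, remainder 0 ✓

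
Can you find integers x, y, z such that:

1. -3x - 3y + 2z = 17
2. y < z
Yes

Take x = -5, y = 0, z = 1. Substituting into each constraint:
  (1) -3(-5) - 3(0) + 2(1) = 17 ✓
  (2) 0 < 1 ✓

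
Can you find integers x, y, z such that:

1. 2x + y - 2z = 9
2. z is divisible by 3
Yes

Take x = 4, y = 1, z = 0. Substituting into each constraint:
  (1) 2(4) + 1 - 2(0) = 9 ✓
  (2) 0 = 3 × 0, remainder 0 ✓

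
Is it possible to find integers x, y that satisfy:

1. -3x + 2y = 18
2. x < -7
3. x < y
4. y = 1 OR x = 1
No

A contradictory subset is {-3x + 2y = 18, x < -7, y = 1 OR x = 1}. No integer assignment can satisfy these jointly:

  - -3x + 2y = 18: is a linear equation tying the variables together
  - x < -7: bounds one variable relative to a constant
  - y = 1 OR x = 1: forces a choice: either y = 1 or x = 1

Split on the disjunction (y = 1 OR x = 1):
  • If y = 1: with y = 1, every remaining term of the linear equation is divisible by 3, so the left side is ≡ 0 (mod 3); but the right side 16 ≡ 1 (mod 3). No integers can satisfy it.
  • If x = 1: this contradicts the bound x ≤ -8.
Both branches are infeasible, so the system has no integer solution.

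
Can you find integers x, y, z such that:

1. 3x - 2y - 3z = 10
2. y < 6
Yes

Take x = 0, y = -5, z = 0. Substituting into each constraint:
  (1) 3(0) - 2(-5) - 3(0) = 10 ✓
  (2) -5 < 6 ✓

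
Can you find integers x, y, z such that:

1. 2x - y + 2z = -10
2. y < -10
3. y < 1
Yes

Take x = 0, y = -12, z = -11. Substituting into each constraint:
  (1) 2(0) + 12 + 2(-11) = -10 ✓
  (2) -12 < -10 ✓
  (3) -12 < 1 ✓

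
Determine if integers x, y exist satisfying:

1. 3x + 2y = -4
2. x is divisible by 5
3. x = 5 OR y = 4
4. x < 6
No

The full constraint system is jointly infeasible over the integers. Each constraint and what it forces:

  - 3x + 2y = -4: is a linear equation tying the variables together
  - x is divisible by 5: restricts x to multiples of 5
  - x = 5 OR y = 4: forces a choice: either x = 5 or y = 4
  - x < 6: bounds one variable relative to a constant

Split on the disjunction (x = 5 OR y = 4):
  • If x = 5: with x = 5, every remaining term of the linear equation is divisible by 2, so the left side is ≡ 0 (mod 2); but the right side -19 ≡ 1 (mod 2). No integers can satisfy it.
  • If y = 4: with y = 4, writing x = 5x', every remaining term of the linear equation is divisible by 15, so the left side is ≡ 0 (mod 15); but the right side -12 ≡ 3 (mod 15). No integers can satisfy it.
Both branches are infeasible, so the system has no integer solution.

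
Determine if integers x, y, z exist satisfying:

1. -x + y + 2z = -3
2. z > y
Yes

Take x = 2, y = -1, z = 0. Substituting into each constraint:
  (1) (-2) + (-1) + 2(0) = -3 ✓
  (2) 0 > -1 ✓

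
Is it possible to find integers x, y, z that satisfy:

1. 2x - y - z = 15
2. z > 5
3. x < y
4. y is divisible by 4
Yes

Take x = 23, y = 24, z = 7. Substituting into each constraint:
  (1) 2(23) + (-24) + (-7) = 15 ✓
  (2) 7 > 5 ✓
  (3) 23 < 24 ✓
  (4) 24 = 4 × 6, remainder 0 ✓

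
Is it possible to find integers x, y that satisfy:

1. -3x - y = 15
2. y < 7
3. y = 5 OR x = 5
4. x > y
Yes

Take x = 5, y = -30. Substituting into each constraint:
  (1) -3(5) + 30 = 15 ✓
  (2) -30 < 7 ✓
  (3) x = 5, target 5 ✓ (second branch holds)
  (4) 5 > -30 ✓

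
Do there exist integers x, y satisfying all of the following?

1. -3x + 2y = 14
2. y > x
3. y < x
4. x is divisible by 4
No

A contradictory subset is {y > x, y < x}. No integer assignment can satisfy these jointly:

  - y > x: bounds one variable relative to another variable
  - y < x: bounds one variable relative to another variable

Direct contradiction: y > x and x > y cannot both hold.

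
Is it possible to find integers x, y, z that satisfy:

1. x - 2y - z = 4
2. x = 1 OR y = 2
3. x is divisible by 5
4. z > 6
Yes

Take x = 15, y = 2, z = 7. Substituting into each constraint:
  (1) 15 - 2(2) + (-7) = 4 ✓
  (2) y = 2, target 2 ✓ (second branch holds)
  (3) 15 = 5 × 3, remainder 0 ✓
  (4) 7 > 6 ✓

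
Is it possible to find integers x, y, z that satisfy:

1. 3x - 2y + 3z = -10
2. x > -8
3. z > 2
Yes

Take x = -5, y = 2, z = 3. Substituting into each constraint:
  (1) 3(-5) - 2(2) + 3(3) = -10 ✓
  (2) -5 > -8 ✓
  (3) 3 > 2 ✓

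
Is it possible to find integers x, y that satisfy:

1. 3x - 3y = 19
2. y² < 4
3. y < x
No

Even the single constraint (3x - 3y = 19) is infeasible over the integers.

  - 3x - 3y = 19: every term on the left is divisible by 3, so the LHS ≡ 0 (mod 3), but the RHS 19 is not — no integer solution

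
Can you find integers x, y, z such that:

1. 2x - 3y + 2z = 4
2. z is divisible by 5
Yes

Take x = 2, y = 0, z = 0. Substituting into each constraint:
  (1) 2(2) - 3(0) + 2(0) = 4 ✓
  (2) 0 = 5 × 0, remainder 0 ✓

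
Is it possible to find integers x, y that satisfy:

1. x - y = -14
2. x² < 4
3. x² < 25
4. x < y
Yes

Take x = 0, y = 14. Substituting into each constraint:
  (1) 0 + (-14) = -14 ✓
  (2) x² = (0)² = 0, and 0 < 4 ✓
  (3) x² = (0)² = 0, and 0 < 25 ✓
  (4) 0 < 14 ✓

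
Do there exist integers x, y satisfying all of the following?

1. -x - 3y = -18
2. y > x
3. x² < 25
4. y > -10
Yes

Take x = 3, y = 5. Substituting into each constraint:
  (1) (-3) - 3(5) = -18 ✓
  (2) 5 > 3 ✓
  (3) x² = (3)² = 9, and 9 < 25 ✓
  (4) 5 > -10 ✓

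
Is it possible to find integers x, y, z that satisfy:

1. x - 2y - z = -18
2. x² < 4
Yes

Take x = 0, y = 0, z = 18. Substituting into each constraint:
  (1) 0 - 2(0) + (-18) = -18 ✓
  (2) x² = (0)² = 0, and 0 < 4 ✓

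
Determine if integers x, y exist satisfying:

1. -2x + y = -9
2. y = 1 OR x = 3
Yes

Take x = 3, y = -3. Substituting into each constraint:
  (1) -2(3) + (-3) = -9 ✓
  (2) x = 3, target 3 ✓ (second branch holds)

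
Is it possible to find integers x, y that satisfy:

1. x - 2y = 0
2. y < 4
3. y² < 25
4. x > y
Yes

Take x = 2, y = 1. Substituting into each constraint:
  (1) 2 - 2(1) = 0 ✓
  (2) 1 < 4 ✓
  (3) y² = (1)² = 1, and 1 < 25 ✓
  (4) 2 > 1 ✓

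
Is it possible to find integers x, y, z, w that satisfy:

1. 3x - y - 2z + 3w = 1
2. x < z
Yes

Take x = -1, y = -4, z = 0, w = 0. Substituting into each constraint:
  (1) 3(-1) + 4 - 2(0) + 3(0) = 1 ✓
  (2) -1 < 0 ✓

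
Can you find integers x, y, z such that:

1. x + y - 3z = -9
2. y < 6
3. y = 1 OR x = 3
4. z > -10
Yes

Take x = 2, y = 1, z = 4. Substituting into each constraint:
  (1) 2 + 1 - 3(4) = -9 ✓
  (2) 1 < 6 ✓
  (3) y = 1, target 1 ✓ (first branch holds)
  (4) 4 > -10 ✓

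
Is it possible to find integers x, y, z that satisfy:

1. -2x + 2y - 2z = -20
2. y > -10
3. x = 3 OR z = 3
Yes

Take x = 3, y = -9, z = -2. Substituting into each constraint:
  (1) -2(3) + 2(-9) - 2(-2) = -20 ✓
  (2) -9 > -10 ✓
  (3) x = 3, target 3 ✓ (first branch holds)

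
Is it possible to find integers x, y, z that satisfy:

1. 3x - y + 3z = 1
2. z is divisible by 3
Yes

Take x = 1, y = 2, z = 0. Substituting into each constraint:
  (1) 3(1) + (-2) + 3(0) = 1 ✓
  (2) 0 = 3 × 0, remainder 0 ✓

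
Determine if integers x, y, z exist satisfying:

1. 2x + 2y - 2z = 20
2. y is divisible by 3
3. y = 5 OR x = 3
Yes

Take x = 3, y = 6, z = -1. Substituting into each constraint:
  (1) 2(3) + 2(6) - 2(-1) = 20 ✓
  (2) 6 = 3 × 2, remainder 0 ✓
  (3) x = 3, target 3 ✓ (second branch holds)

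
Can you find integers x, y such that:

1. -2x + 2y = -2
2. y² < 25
Yes

Take x = 1, y = 0. Substituting into each constraint:
  (1) -2(1) + 2(0) = -2 ✓
  (2) y² = (0)² = 0, and 0 < 25 ✓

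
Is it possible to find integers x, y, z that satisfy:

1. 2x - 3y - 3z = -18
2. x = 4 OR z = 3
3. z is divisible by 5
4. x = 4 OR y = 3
No

A contradictory subset is {2x - 3y - 3z = -18, x = 4 OR z = 3, z is divisible by 5}. No integer assignment can satisfy these jointly:

  - 2x - 3y - 3z = -18: is a linear equation tying the variables together
  - x = 4 OR z = 3: forces a choice: either x = 4 or z = 3
  - z is divisible by 5: restricts z to multiples of 5

Split on the disjunction (x = 4 OR z = 3):
  • If x = 4: with x = 4, writing z = 5z', every remaining term of the linear equation is divisible by 3, so the left side is ≡ 0 (mod 3); but the right side -26 ≡ 1 (mod 3). No integers can satisfy it.
  • If z = 3: this contradicts the divisibility constraint — 3 is not a multiple of 5.
Both branches are infeasible, so the system has no integer solution.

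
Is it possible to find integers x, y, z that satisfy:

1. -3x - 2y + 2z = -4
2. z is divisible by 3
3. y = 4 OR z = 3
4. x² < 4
Yes

Take x = 0, y = 5, z = 3. Substituting into each constraint:
  (1) -3(0) - 2(5) + 2(3) = -4 ✓
  (2) 3 = 3 × 1, remainder 0 ✓
  (3) z = 3, target 3 ✓ (second branch holds)
  (4) x² = (0)² = 0, and 0 < 4 ✓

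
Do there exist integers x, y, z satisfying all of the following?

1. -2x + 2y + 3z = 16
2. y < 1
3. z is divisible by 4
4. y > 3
No

A contradictory subset is {y < 1, y > 3}. No integer assignment can satisfy these jointly:

  - y < 1: bounds one variable relative to a constant
  - y > 3: bounds one variable relative to a constant

Direct contradiction: the bounds on y require y ≥ 4 and y ≤ 0 simultaneously, which is empty.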